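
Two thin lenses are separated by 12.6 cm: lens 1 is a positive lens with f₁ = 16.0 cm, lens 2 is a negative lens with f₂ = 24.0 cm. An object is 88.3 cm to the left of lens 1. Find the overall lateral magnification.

Lens 1: 1/d_i1 = 1/(16.0) − 1/(88.3) = 0.05117, so d_i1 = 19.54 cm; m₁ = −d_i1/d_o1 = -0.2213.
d_o2 = 12.6 − (19.54) = -6.940 cm (virtual object).
f₂ = −24.0 cm (diverging).
Lens 2: 1/d_i2 = 1/(-24.0) − 1/(-6.940) = 0.1024, so d_i2 = 9.763 cm; m₂ = −d_i2/d_o2 = +1.407.
m = m₁·m₂ = (-0.2213)(+1.407) = -0.311.

m = -0.311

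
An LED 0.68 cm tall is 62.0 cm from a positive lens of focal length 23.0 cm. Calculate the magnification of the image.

m = -0.590

1/d_i = 1/f − 1/d_o = 1/(23.00) − 1/(62.0) = 0.02735, so d_i = 36.56 cm.
m = −d_i/d_o = −(36.56)/(62.0) = -0.590.
The image is real, inverted and reduced, on the far side of the lens.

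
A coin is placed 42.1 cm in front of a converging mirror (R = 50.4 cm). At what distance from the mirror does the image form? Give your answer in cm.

f = R/2 = 50.4/2 = 25.20 cm.
Mirror equation: 1/s_i = 1/f − 1/s_o = 1/(25.20) − 1/(42.1) = 0.03968 − 0.02375 = 0.01593, so s_i = 62.8 cm.
The image is real, inverted and enlarged, in front of the mirror.

62.8 cm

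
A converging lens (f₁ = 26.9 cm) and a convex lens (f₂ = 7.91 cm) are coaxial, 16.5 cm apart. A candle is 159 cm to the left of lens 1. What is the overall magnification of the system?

m = -0.0677

Lens 1: 1/d_i1 = 1/(26.9) − 1/(159) = 0.03089, so d_i1 = 32.38 cm; m₁ = −d_i1/d_o1 = -0.2036.
d_o2 = 16.5 − (32.38) = -15.88 cm (virtual object).
Lens 2: 1/d_i2 = 1/(7.91) − 1/(-15.88) = 0.1894, so d_i2 = 5.280 cm; m₂ = −d_i2/d_o2 = +0.3325.
m = m₁·m₂ = (-0.2036)(+0.3325) = -0.0677.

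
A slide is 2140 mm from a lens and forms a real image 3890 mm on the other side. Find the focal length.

Real image ⇒ d_i = +3890 mm.
1/f = 1/d_o + 1/d_i = 1/(2140) + 1/(3890) = 0.0007244, so f = 1380 mm.
Since f is positive, the lens is converging.

f = 1380 mm (converging)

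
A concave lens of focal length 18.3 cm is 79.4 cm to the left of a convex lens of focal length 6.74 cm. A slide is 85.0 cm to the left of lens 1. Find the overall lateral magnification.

m = -0.0136

f₁ = −18.3 cm (diverging).
Lens 1: 1/d_i1 = 1/(-18.3) − 1/(85.0) = -0.06641, so d_i1 = -15.06 cm; m₁ = −d_i1/d_o1 = +0.1772.
d_o2 = 79.4 − (-15.06) = 94.46 cm.
Lens 2: 1/d_i2 = 1/(6.74) − 1/(94.46) = 0.1378, so d_i2 = 7.258 cm; m₂ = −d_i2/d_o2 = -0.07684.
m = m₁·m₂ = (+0.1772)(-0.07684) = -0.0136.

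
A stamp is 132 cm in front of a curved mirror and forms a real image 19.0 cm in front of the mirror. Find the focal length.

Real image ⇒ d_i = +19.0 cm.
1/f = 1/d_o + 1/d_i = 1/(132) + 1/(19.0) = 0.06021, so f = 16.6 cm.
Since f is positive, the curved mirror is concave.

f = 16.6 cm (concave)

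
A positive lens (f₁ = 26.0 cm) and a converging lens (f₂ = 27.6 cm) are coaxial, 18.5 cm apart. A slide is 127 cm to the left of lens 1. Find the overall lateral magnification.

Lens 1: 1/d_i1 = 1/(26.0) − 1/(127) = 0.03059, so d_i1 = 32.69 cm; m₁ = −d_i1/d_o1 = -0.2574.
d_o2 = 18.5 − (32.69) = -14.19 cm (virtual object).
Lens 2: 1/d_i2 = 1/(27.6) − 1/(-14.19) = 0.1067, so d_i2 = 9.372 cm; m₂ = −d_i2/d_o2 = +0.6604.
m = m₁·m₂ = (-0.2574)(+0.6604) = -0.170.

m = -0.170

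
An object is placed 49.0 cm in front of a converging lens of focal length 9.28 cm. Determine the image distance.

Lens equation: 1/d_i = 1/f − 1/d_o = 1/(9.280) − 1/(49.0) = 0.1078 − 0.02041 = 0.08735, so d_i = 11.4 cm.
The image is real, inverted and reduced, on the far side of the lens.

11.4 cm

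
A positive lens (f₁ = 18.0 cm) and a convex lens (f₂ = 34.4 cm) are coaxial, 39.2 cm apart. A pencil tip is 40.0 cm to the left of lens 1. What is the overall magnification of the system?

m = -1.01

Lens 1: 1/d_i1 = 1/(18.0) − 1/(40.0) = 0.03056, so d_i1 = 32.73 cm; m₁ = −d_i1/d_o1 = -0.8182.
d_o2 = 39.2 − (32.73) = 6.470 cm.
Lens 2: 1/d_i2 = 1/(34.4) − 1/(6.470) = -0.1255, so d_i2 = -7.969 cm; m₂ = −d_i2/d_o2 = +1.232.
m = m₁·m₂ = (-0.8182)(+1.232) = -1.01.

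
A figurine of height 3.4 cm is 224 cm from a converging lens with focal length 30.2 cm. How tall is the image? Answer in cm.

0.530 cm

1/d_i = 1/f − 1/d_o = 1/(30.20) − 1/(224) = 0.02865, so d_i = 34.91 cm.
m = −d_i/d_o = -0.1558.
|h_i| = |m|·h_o = 0.1558 × 3.4 = 0.530 cm. The image is real, inverted and reduced, on the far side of the lens.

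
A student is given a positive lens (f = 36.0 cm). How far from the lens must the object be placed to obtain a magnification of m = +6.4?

m = −d_i/d_o ⇒ d_i = −m·d_o.
1/f = 1/d_o + 1/d_i = 1/d_o − 1/(m·d_o) = (1 − 1/m)/d_o, so d_o = f(1 − 1/m) = (36.00)(1 − 1/(+6.4)) = 30.4 cm.

30.4 cm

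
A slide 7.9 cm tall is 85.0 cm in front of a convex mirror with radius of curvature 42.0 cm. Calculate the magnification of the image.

f = R/2 = 42.0/2 = 21.00 cm; for a convex mirror, f = -21.00 cm.
1/d_i = 1/f − 1/d_o = 1/(-21.00) − 1/(85.0) = -0.05938, so d_i = -16.84 cm.
m = −d_i/d_o = −(-16.84)/(85.0) = +0.198.
The image is virtual, upright and reduced, behind the mirror.

m = +0.198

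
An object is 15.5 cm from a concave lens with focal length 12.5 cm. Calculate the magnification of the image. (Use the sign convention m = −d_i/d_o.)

m = +0.446

For a concave lens, f = -12.5 cm.
1/d_i = 1/f − 1/d_o = 1/(-12.50) − 1/(15.5) = -0.1445, so d_i = -6.920 cm.
m = −d_i/d_o = −(-6.920)/(15.5) = +0.446.
The image is virtual, upright and reduced, on the same side as the object.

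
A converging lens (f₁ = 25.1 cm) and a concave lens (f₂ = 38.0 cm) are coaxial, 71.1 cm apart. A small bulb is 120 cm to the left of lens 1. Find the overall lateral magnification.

Lens 1: 1/d_i1 = 1/(25.1) − 1/(120) = 0.03151, so d_i1 = 31.74 cm; m₁ = −d_i1/d_o1 = -0.2645.
d_o2 = 71.1 − (31.74) = 39.36 cm.
f₂ = −38.0 cm (diverging).
Lens 2: 1/d_i2 = 1/(-38.0) − 1/(39.36) = -0.05172, so d_i2 = -19.33 cm; m₂ = −d_i2/d_o2 = +0.4912.
m = m₁·m₂ = (-0.2645)(+0.4912) = -0.130.

m = -0.130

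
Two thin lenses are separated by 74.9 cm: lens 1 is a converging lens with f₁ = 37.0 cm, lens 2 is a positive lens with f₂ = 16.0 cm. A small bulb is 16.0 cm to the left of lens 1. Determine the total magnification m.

m = -0.324

Lens 1: 1/d_i1 = 1/(37.0) − 1/(16.0) = -0.03547, so d_i1 = -28.19 cm; m₁ = −d_i1/d_o1 = +1.762.
d_o2 = 74.9 − (-28.19) = 103.1 cm.
Lens 2: 1/d_i2 = 1/(16.0) − 1/(103.1) = 0.05280, so d_i2 = 18.94 cm; m₂ = −d_i2/d_o2 = -0.1837.
m = m₁·m₂ = (+1.762)(-0.1837) = -0.324.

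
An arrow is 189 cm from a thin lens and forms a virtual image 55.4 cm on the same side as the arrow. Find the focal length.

Virtual image ⇒ d_i = −55.4 cm.
1/f = 1/d_o + 1/d_i = 1/(189) + 1/(-55.4) = -0.01276, so f = -78.4 cm.
Since f is negative, the thin lens is diverging.

f = -78.4 cm (diverging)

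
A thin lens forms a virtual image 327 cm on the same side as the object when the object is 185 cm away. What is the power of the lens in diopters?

P = +0.235 D

Virtual image ⇒ d_i = −327 cm.
1/f = 1/d_o + 1/d_i = 1/(185) + 1/(-327) = 0.002347 cm⁻¹.
f = 426.0 cm = 4.260 m, so P = 1/f = +0.235 D.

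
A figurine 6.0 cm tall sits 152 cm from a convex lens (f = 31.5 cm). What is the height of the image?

1.57 cm

1/d_i = 1/f − 1/d_o = 1/(31.50) − 1/(152) = 0.02517, so d_i = 39.73 cm.
m = −d_i/d_o = -0.2614.
|h_i| = |m|·h_o = 0.2614 × 6.0 = 1.57 cm. The image is real, inverted and reduced, on the far side of the lens.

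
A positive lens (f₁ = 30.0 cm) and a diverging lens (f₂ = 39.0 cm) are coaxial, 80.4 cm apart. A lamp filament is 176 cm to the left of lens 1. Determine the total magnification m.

Lens 1: 1/d_i1 = 1/(30.0) − 1/(176) = 0.02765, so d_i1 = 36.16 cm; m₁ = −d_i1/d_o1 = -0.2055.
d_o2 = 80.4 − (36.16) = 44.24 cm.
f₂ = −39.0 cm (diverging).
Lens 2: 1/d_i2 = 1/(-39.0) − 1/(44.24) = -0.04825, so d_i2 = -20.73 cm; m₂ = −d_i2/d_o2 = +0.4685.
m = m₁·m₂ = (-0.2055)(+0.4685) = -0.0963.

m = -0.0963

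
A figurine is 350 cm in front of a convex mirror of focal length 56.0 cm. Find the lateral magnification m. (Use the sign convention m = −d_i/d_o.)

For a convex mirror, f = -56.0 cm.
1/d_i = 1/f − 1/d_o = 1/(-56.00) − 1/(350) = -0.02071, so d_i = -48.28 cm.
m = −d_i/d_o = −(-48.28)/(350) = +0.138.
The image is virtual, upright and reduced, behind the mirror.

m = +0.138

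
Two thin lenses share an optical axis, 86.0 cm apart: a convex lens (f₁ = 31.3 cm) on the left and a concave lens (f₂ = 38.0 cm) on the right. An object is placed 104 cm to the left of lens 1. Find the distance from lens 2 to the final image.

Lens 1: 1/d_i1 = 1/f₁ − 1/d_o1 = 1/(31.3) − 1/(104) = 0.02233, so d_i1 = 44.78 cm.
The intermediate image is 44.78 cm to the right of lens 1, which is 86.0 − (44.78) = 41.22 cm to the left of lens 2, so d_o2 = +41.22 cm.
Lens 2 is diverging, so f₂ = −38.0 cm.
Lens 2: 1/d_i2 = 1/f₂ − 1/d_o2 = 1/(-38.0) − 1/(41.22) = -0.05058, so d_i2 = -19.8 cm.
The final image is virtual, 19.8 cm to the left of lens 2 (overall magnification ≈ -0.21).

19.8 cm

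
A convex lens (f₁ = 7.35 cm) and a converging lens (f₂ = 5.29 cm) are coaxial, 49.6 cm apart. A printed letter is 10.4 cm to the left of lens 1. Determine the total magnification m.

m = +0.662

Lens 1: 1/d_i1 = 1/(7.35) − 1/(10.4) = 0.03990, so d_i1 = 25.06 cm; m₁ = −d_i1/d_o1 = -2.410.
d_o2 = 49.6 − (25.06) = 24.54 cm.
Lens 2: 1/d_i2 = 1/(5.29) − 1/(24.54) = 0.1483, so d_i2 = 6.744 cm; m₂ = −d_i2/d_o2 = -0.2748.
m = m₁·m₂ = (-2.410)(-0.2748) = +0.662.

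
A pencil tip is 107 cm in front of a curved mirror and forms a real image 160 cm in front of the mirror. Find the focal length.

Real image ⇒ d_i = +160 cm.
1/f = 1/d_o + 1/d_i = 1/(107) + 1/(160) = 0.01560, so f = 64.1 cm.
Since f is positive, the curved mirror is concave.

f = 64.1 cm (concave)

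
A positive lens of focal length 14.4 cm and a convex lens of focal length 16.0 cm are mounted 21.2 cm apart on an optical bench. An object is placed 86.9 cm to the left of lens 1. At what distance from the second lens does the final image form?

Lens 1: 1/d_i1 = 1/f₁ − 1/d_o1 = 1/(14.4) − 1/(86.9) = 0.05794, so d_i1 = 17.26 cm.
The intermediate image is 17.26 cm to the right of lens 1, which is 21.2 − (17.26) = 3.940 cm to the left of lens 2, so d_o2 = +3.940 cm.
Lens 2: 1/d_i2 = 1/f₂ − 1/d_o2 = 1/(16.0) − 1/(3.940) = -0.1913, so d_i2 = -5.23 cm.
The final image is virtual, 5.23 cm to the left of lens 2 (overall magnification ≈ -0.26).

5.23 cm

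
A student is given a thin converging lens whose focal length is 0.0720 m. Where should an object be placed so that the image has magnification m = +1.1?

m = −d_i/d_o ⇒ d_i = −m·d_o.
1/f = 1/d_o + 1/d_i = 1/d_o − 1/(m·d_o) = (1 − 1/m)/d_o, so d_o = f(1 − 1/m) = (0.07200)(1 − 1/(+1.1)) = 0.00655 m.

0.00655 m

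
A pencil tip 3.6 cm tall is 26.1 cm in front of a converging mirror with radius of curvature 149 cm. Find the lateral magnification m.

f = R/2 = 149/2 = 74.50 cm.
1/d_i = 1/f − 1/d_o = 1/(74.50) − 1/(26.1) = -0.02489, so d_i = -40.17 cm.
m = −d_i/d_o = −(-40.17)/(26.1) = +1.54.
The image is virtual, upright and enlarged, behind the mirror.

m = +1.54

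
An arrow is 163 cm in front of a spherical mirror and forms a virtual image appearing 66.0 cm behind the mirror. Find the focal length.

Virtual image ⇒ d_i = −66.0 cm.
1/f = 1/d_o + 1/d_i = 1/(163) + 1/(-66.0) = -0.009017, so f = -111 cm.
Since f is negative, the spherical mirror is convex.

f = -111 cm (convex)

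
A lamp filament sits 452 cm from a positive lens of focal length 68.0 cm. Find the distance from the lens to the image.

80.0 cm

Lens equation: 1/d_i = 1/f − 1/d_o = 1/(68.00) − 1/(452) = 0.01471 − 0.002212 = 0.01249, so d_i = 80.0 cm.
The image is real, inverted and reduced, on the far side of the lens.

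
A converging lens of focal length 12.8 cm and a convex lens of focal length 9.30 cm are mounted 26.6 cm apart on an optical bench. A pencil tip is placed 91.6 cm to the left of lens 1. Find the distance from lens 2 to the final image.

45.0 cm

Lens 1: 1/d_i1 = 1/f₁ − 1/d_o1 = 1/(12.8) − 1/(91.6) = 0.06721, so d_i1 = 14.88 cm.
The intermediate image is 14.88 cm to the right of lens 1, which is 26.6 − (14.88) = 11.72 cm to the left of lens 2, so d_o2 = +11.72 cm.
Lens 2: 1/d_i2 = 1/f₂ − 1/d_o2 = 1/(9.30) − 1/(11.72) = 0.02220, so d_i2 = 45.0 cm.
The final image is real, 45.0 cm to the right of lens 2 (overall magnification ≈ 0.62).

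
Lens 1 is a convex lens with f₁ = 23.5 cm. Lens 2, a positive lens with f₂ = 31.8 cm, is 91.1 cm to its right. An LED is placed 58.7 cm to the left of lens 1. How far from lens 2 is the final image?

82.1 cm

Lens 1: 1/d_i1 = 1/f₁ − 1/d_o1 = 1/(23.5) − 1/(58.7) = 0.02552, so d_i1 = 39.19 cm.
The intermediate image is 39.19 cm to the right of lens 1, which is 91.1 − (39.19) = 51.91 cm to the left of lens 2, so d_o2 = +51.91 cm.
Lens 2: 1/d_i2 = 1/f₂ − 1/d_o2 = 1/(31.8) − 1/(51.91) = 0.01218, so d_i2 = 82.1 cm.
The final image is real, 82.1 cm to the right of lens 2 (overall magnification ≈ 1.1).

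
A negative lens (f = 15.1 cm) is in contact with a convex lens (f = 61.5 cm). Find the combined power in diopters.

P₁ = 1/f₁ = 1/(-0.151 m) = -6.623 D; P₂ = 1/f₂ = 1/(0.615 m) = +1.626 D.
For thin lenses in contact, P = P₁ + P₂ = (-6.623) + (+1.626) = -5.00 D.

P = -5.00 D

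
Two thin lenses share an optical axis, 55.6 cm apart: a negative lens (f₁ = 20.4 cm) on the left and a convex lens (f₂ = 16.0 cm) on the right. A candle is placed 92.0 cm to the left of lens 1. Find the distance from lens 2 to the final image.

Lens 1 is diverging, so f₁ = −20.4 cm.
Lens 1: 1/d_i1 = 1/f₁ − 1/d_o1 = 1/(-20.4) − 1/(92.0) = -0.05989, so d_i1 = -16.70 cm.
The intermediate image is 16.70 cm to the left of lens 1 (virtual), which is 55.6 − (-16.70) = 72.30 cm to the left of lens 2, so d_o2 = +72.30 cm.
Lens 2: 1/d_i2 = 1/f₂ − 1/d_o2 = 1/(16.0) − 1/(72.30) = 0.04867, so d_i2 = 20.5 cm.
The final image is real, 20.5 cm to the right of lens 2 (overall magnification ≈ -0.052).

20.5 cm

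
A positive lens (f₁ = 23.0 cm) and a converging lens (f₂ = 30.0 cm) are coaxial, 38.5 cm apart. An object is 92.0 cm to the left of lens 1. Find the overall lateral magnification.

m = -0.451

Lens 1: 1/d_i1 = 1/(23.0) − 1/(92.0) = 0.03261, so d_i1 = 30.67 cm; m₁ = −d_i1/d_o1 = -0.3334.
d_o2 = 38.5 − (30.67) = 7.830 cm.
Lens 2: 1/d_i2 = 1/(30.0) − 1/(7.830) = -0.09438, so d_i2 = -10.60 cm; m₂ = −d_i2/d_o2 = +1.353.
m = m₁·m₂ = (-0.3334)(+1.353) = -0.451.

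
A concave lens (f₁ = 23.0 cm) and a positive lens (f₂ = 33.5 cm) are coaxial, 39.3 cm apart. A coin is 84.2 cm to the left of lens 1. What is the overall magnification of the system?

f₁ = −23.0 cm (diverging).
Lens 1: 1/d_i1 = 1/(-23.0) − 1/(84.2) = -0.05535, so d_i1 = -18.07 cm; m₁ = −d_i1/d_o1 = +0.2146.
d_o2 = 39.3 − (-18.07) = 57.37 cm.
Lens 2: 1/d_i2 = 1/(33.5) − 1/(57.37) = 0.01242, so d_i2 = 80.52 cm; m₂ = −d_i2/d_o2 = -1.403.
m = m₁·m₂ = (+0.2146)(-1.403) = -0.301.

m = -0.301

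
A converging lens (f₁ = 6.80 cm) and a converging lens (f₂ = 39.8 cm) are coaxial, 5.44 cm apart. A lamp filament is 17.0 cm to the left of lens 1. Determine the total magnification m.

m = -0.581

Lens 1: 1/d_i1 = 1/(6.80) − 1/(17.0) = 0.08824, so d_i1 = 11.33 cm; m₁ = −d_i1/d_o1 = -0.6665.
d_o2 = 5.44 − (11.33) = -5.890 cm (virtual object).
Lens 2: 1/d_i2 = 1/(39.8) − 1/(-5.890) = 0.1949, so d_i2 = 5.131 cm; m₂ = −d_i2/d_o2 = +0.8711.
m = m₁·m₂ = (-0.6665)(+0.8711) = -0.581.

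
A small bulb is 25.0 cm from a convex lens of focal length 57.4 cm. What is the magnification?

1/d_i = 1/f − 1/d_o = 1/(57.40) − 1/(25.0) = -0.02258, so d_i = -44.29 cm.
m = −d_i/d_o = −(-44.29)/(25.0) = +1.77.
The image is virtual, upright and enlarged, on the same side as the object.

m = +1.77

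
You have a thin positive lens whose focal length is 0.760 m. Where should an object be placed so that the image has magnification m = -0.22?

4.21 m

m = −d_i/d_o ⇒ d_i = −m·d_o.
1/f = 1/d_o + 1/d_i = 1/d_o − 1/(m·d_o) = (1 − 1/m)/d_o, so d_o = f(1 − 1/m) = (0.7600)(1 − 1/(-0.22)) = 4.21 m.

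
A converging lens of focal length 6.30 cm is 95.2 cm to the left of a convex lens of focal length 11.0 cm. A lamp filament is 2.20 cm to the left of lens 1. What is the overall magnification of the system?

Lens 1: 1/d_i1 = 1/(6.30) − 1/(2.20) = -0.2958, so d_i1 = -3.380 cm; m₁ = −d_i1/d_o1 = +1.536.
d_o2 = 95.2 − (-3.380) = 98.58 cm.
Lens 2: 1/d_i2 = 1/(11.0) − 1/(98.58) = 0.08077, so d_i2 = 12.38 cm; m₂ = −d_i2/d_o2 = -0.1256.
m = m₁·m₂ = (+1.536)(-0.1256) = -0.193.

m = -0.193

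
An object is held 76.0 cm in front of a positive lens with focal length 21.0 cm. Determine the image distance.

Lens equation: 1/d_i = 1/f − 1/d_o = 1/(21.00) − 1/(76.0) = 0.04762 − 0.01316 = 0.03446, so d_i = 29.0 cm.
The image is real, inverted and reduced, on the far side of the lens.

29.0 cm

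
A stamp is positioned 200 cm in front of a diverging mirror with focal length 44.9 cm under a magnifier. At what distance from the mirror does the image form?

For a diverging mirror, f = -44.9 cm.
Mirror equation: 1/q = 1/f − 1/p = 1/(-44.90) − 1/(200) = -0.02227 − 0.005000 = -0.02727, so q = -36.7 cm.
The image is virtual, upright and reduced, behind the mirror.

36.7 cm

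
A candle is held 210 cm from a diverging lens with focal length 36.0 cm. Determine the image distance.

30.7 cm

For a diverging lens, f = -36.0 cm.
Lens equation: 1/d_i = 1/f − 1/d_o = 1/(-36.00) − 1/(210) = -0.02778 − 0.004762 = -0.03254, so d_i = -30.7 cm.
The image is virtual, upright and reduced, on the same side as the object.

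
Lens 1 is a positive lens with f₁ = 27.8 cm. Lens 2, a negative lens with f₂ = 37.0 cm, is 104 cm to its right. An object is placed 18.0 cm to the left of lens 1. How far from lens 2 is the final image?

Lens 1: 1/d_i1 = 1/f₁ − 1/d_o1 = 1/(27.8) − 1/(18.0) = -0.01958, so d_i1 = -51.06 cm.
The intermediate image is 51.06 cm to the left of lens 1 (virtual), which is 104 − (-51.06) = 155.1 cm to the left of lens 2, so d_o2 = +155.1 cm.
Lens 2 is diverging, so f₂ = −37.0 cm.
Lens 2: 1/d_i2 = 1/f₂ − 1/d_o2 = 1/(-37.0) − 1/(155.1) = -0.03347, so d_i2 = -29.9 cm.
The final image is virtual, 29.9 cm to the left of lens 2 (overall magnification ≈ 0.55).

29.9 cm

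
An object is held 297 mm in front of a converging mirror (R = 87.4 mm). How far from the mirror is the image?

f = R/2 = 87.4/2 = 43.70 mm.
Mirror equation: 1/s_i = 1/f − 1/s_o = 1/(43.70) − 1/(297) = 0.02288 − 0.003367 = 0.01952, so s_i = 51.2 mm.
The image is real, inverted and reduced, in front of the mirror.

51.2 mm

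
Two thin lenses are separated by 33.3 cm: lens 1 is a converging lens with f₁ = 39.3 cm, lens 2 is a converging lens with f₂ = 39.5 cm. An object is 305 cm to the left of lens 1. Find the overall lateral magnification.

m = -0.114

Lens 1: 1/d_i1 = 1/(39.3) − 1/(305) = 0.02217, so d_i1 = 45.11 cm; m₁ = −d_i1/d_o1 = -0.1479.
d_o2 = 33.3 − (45.11) = -11.81 cm (virtual object).
Lens 2: 1/d_i2 = 1/(39.5) − 1/(-11.81) = 0.1100, so d_i2 = 9.092 cm; m₂ = −d_i2/d_o2 = +0.7698.
m = m₁·m₂ = (-0.1479)(+0.7698) = -0.114.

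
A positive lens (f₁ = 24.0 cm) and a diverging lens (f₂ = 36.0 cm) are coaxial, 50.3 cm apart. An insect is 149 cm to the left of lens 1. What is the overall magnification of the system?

m = -0.120

Lens 1: 1/d_i1 = 1/(24.0) − 1/(149) = 0.03496, so d_i1 = 28.61 cm; m₁ = −d_i1/d_o1 = -0.1920.
d_o2 = 50.3 − (28.61) = 21.69 cm.
f₂ = −36.0 cm (diverging).
Lens 2: 1/d_i2 = 1/(-36.0) − 1/(21.69) = -0.07388, so d_i2 = -13.54 cm; m₂ = −d_i2/d_o2 = +0.6240.
m = m₁·m₂ = (-0.1920)(+0.6240) = -0.120.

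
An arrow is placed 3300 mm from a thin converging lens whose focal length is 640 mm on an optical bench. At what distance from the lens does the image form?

Lens equation: 1/d_i = 1/f − 1/d_o = 1/(640.0) − 1/(3300) = 0.001563 − 0.0003030 = 0.001259, so d_i = 794 mm.
The image is real, inverted and reduced, on the far side of the lens.

794 mm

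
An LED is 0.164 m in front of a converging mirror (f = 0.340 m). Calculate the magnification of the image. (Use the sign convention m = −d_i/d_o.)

m = +1.93

1/d_i = 1/f − 1/d_o = 1/(0.3400) − 1/(0.164) = -3.156, so d_i = -0.3168 m.
m = −d_i/d_o = −(-0.3168)/(0.164) = +1.93.
The image is virtual, upright and enlarged, behind the mirror.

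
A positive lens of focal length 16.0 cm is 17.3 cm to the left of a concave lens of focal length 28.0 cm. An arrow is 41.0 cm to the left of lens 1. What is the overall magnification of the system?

Lens 1: 1/d_i1 = 1/(16.0) − 1/(41.0) = 0.03811, so d_i1 = 26.24 cm; m₁ = −d_i1/d_o1 = -0.6400.
d_o2 = 17.3 − (26.24) = -8.940 cm (virtual object).
f₂ = −28.0 cm (diverging).
Lens 2: 1/d_i2 = 1/(-28.0) − 1/(-8.940) = 0.07614, so d_i2 = 13.13 cm; m₂ = −d_i2/d_o2 = +1.469.
m = m₁·m₂ = (-0.6400)(+1.469) = -0.940.

m = -0.940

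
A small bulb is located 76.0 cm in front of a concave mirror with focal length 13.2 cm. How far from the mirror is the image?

16.0 cm

Mirror equation: 1/s_i = 1/f − 1/s_o = 1/(13.20) − 1/(76.0) = 0.07576 − 0.01316 = 0.06260, so s_i = 16.0 cm.
The image is real, inverted and reduced, in front of the mirror.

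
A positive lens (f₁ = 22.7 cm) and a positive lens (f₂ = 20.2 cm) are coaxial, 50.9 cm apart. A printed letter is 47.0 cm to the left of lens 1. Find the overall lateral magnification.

m = -1.43

Lens 1: 1/d_i1 = 1/(22.7) − 1/(47.0) = 0.02278, so d_i1 = 43.91 cm; m₁ = −d_i1/d_o1 = -0.9343.
d_o2 = 50.9 − (43.91) = 6.990 cm.
Lens 2: 1/d_i2 = 1/(20.2) − 1/(6.990) = -0.09356, so d_i2 = -10.69 cm; m₂ = −d_i2/d_o2 = +1.529.
m = m₁·m₂ = (-0.9343)(+1.529) = -1.43.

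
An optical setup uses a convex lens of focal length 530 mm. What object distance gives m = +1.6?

199 mm

m = −d_i/d_o ⇒ d_i = −m·d_o.
1/f = 1/d_o + 1/d_i = 1/d_o − 1/(m·d_o) = (1 − 1/m)/d_o, so d_o = f(1 − 1/m) = (530.0)(1 − 1/(+1.6)) = 199 mm.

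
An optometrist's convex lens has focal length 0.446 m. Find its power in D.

P = 1/f = 1/(0.446 m) = +2.24 D.

P = +2.24 D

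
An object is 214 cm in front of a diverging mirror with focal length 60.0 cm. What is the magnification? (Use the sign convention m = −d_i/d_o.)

For a diverging mirror, f = -60.0 cm.
1/d_i = 1/f − 1/d_o = 1/(-60.00) − 1/(214) = -0.02134, so d_i = -46.86 cm.
m = −d_i/d_o = −(-46.86)/(214) = +0.219.
The image is virtual, upright and reduced, behind the mirror.

m = +0.219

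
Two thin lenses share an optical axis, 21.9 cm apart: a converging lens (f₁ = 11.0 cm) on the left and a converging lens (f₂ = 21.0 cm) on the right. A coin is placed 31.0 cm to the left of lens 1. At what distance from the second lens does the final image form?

Lens 1: 1/d_i1 = 1/f₁ − 1/d_o1 = 1/(11.0) − 1/(31.0) = 0.05865, so d_i1 = 17.05 cm.
The intermediate image is 17.05 cm to the right of lens 1, which is 21.9 − (17.05) = 4.850 cm to the left of lens 2, so d_o2 = +4.850 cm.
Lens 2: 1/d_i2 = 1/f₂ − 1/d_o2 = 1/(21.0) − 1/(4.850) = -0.1586, so d_i2 = -6.31 cm.
The final image is virtual, 6.31 cm to the left of lens 2 (overall magnification ≈ -0.72).

6.31 cm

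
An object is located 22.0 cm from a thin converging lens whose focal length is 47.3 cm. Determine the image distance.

Lens equation: 1/q = 1/f − 1/p = 1/(47.30) − 1/(22.0) = 0.02114 − 0.04545 = -0.02431, so q = -41.1 cm.
The image is virtual, upright and enlarged, on the same side as the object.

41.1 cm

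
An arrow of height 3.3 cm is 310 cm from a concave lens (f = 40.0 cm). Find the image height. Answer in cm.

For a concave lens, f = -40.0 cm.
1/d_i = 1/f − 1/d_o = 1/(-40.00) − 1/(310) = -0.02823, so d_i = -35.43 cm.
m = −d_i/d_o = +0.1143.
|h_i| = |m|·h_o = 0.1143 × 3.3 = 0.377 cm. The image is virtual, upright and reduced, on the same side as the object.

0.377 cm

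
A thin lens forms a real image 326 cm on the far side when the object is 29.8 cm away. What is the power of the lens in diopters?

d_i = +326 cm.
1/f = 1/d_o + 1/d_i = 1/(29.8) + 1/(326) = 0.03662 cm⁻¹.
f = 27.30 cm = 0.2730 m, so P = 1/f = +3.66 D.

P = +3.66 D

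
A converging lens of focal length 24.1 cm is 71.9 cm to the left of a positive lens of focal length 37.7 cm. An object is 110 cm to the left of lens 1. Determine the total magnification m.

m = +3.17

Lens 1: 1/d_i1 = 1/(24.1) − 1/(110) = 0.03240, so d_i1 = 30.86 cm; m₁ = −d_i1/d_o1 = -0.2805.
d_o2 = 71.9 − (30.86) = 41.04 cm.
Lens 2: 1/d_i2 = 1/(37.7) − 1/(41.04) = 0.002159, so d_i2 = 463.2 cm; m₂ = −d_i2/d_o2 = -11.29.
m = m₁·m₂ = (-0.2805)(-11.29) = +3.17.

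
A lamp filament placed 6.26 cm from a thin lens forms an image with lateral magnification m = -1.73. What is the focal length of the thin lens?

f = 3.97 cm (converging)

m = −d_i/d_o ⇒ d_i = −m·d_o = −(-1.73)·(6.26) = 10.83 cm.
1/f = 1/d_o + 1/d_i = 1/(6.26) + 1/(10.83) = 0.2521, so f = 3.97 cm.
Since f is positive, the thin lens is converging.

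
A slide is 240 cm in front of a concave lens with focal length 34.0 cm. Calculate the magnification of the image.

For a concave lens, f = -34.0 cm.
1/d_i = 1/f − 1/d_o = 1/(-34.00) − 1/(240) = -0.03358, so d_i = -29.78 cm.
m = −d_i/d_o = −(-29.78)/(240) = +0.124.
The image is virtual, upright and reduced, on the same side as the object.

m = +0.124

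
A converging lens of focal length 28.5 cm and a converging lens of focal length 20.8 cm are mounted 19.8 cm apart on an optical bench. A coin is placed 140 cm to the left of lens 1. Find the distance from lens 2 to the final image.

9.04 cm

Lens 1: 1/d_i1 = 1/f₁ − 1/d_o1 = 1/(28.5) − 1/(140) = 0.02794, so d_i1 = 35.78 cm.
The intermediate image is 35.78 cm to the right of lens 1, which lies 15.98 cm to the right of lens 2 — a virtual object — so d_o2 = −15.98 cm.
Lens 2: 1/d_i2 = 1/f₂ − 1/d_o2 = 1/(20.8) − 1/(-15.98) = 0.1107, so d_i2 = 9.04 cm.
The final image is real, 9.04 cm to the right of lens 2 (overall magnification ≈ -0.14).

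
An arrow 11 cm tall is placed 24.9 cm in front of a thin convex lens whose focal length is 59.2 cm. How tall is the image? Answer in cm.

19.0 cm

1/d_i = 1/f − 1/d_o = 1/(59.20) − 1/(24.9) = -0.02327, so d_i = -42.98 cm.
m = −d_i/d_o = +1.726.
|h_i| = |m|·h_o = 1.726 × 11 = 19.0 cm. The image is virtual, upright and enlarged, on the same side as the object.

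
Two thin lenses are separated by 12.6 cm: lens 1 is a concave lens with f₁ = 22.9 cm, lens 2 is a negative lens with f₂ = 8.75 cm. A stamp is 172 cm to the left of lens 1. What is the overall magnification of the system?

m = +0.0247

f₁ = −22.9 cm (diverging).
Lens 1: 1/d_i1 = 1/(-22.9) − 1/(172) = -0.04948, so d_i1 = -20.21 cm; m₁ = −d_i1/d_o1 = +0.1175.
d_o2 = 12.6 − (-20.21) = 32.81 cm.
f₂ = −8.75 cm (diverging).
Lens 2: 1/d_i2 = 1/(-8.75) − 1/(32.81) = -0.1448, so d_i2 = -6.908 cm; m₂ = −d_i2/d_o2 = +0.2105.
m = m₁·m₂ = (+0.1175)(+0.2105) = +0.0247.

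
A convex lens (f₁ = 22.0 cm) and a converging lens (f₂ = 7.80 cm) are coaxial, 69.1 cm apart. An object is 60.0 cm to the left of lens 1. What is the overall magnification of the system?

Lens 1: 1/d_i1 = 1/(22.0) − 1/(60.0) = 0.02879, so d_i1 = 34.74 cm; m₁ = −d_i1/d_o1 = -0.5790.
d_o2 = 69.1 − (34.74) = 34.36 cm.
Lens 2: 1/d_i2 = 1/(7.80) − 1/(34.36) = 0.09910, so d_i2 = 10.09 cm; m₂ = −d_i2/d_o2 = -0.2937.
m = m₁·m₂ = (-0.5790)(-0.2937) = +0.170.

m = +0.170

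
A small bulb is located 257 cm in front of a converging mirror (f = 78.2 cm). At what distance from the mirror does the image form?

Mirror equation: 1/s_i = 1/f − 1/s_o = 1/(78.20) − 1/(257) = 0.01279 − 0.003891 = 0.008897, so s_i = 112 cm.
The image is real, inverted and reduced, in front of the mirror.

112 cm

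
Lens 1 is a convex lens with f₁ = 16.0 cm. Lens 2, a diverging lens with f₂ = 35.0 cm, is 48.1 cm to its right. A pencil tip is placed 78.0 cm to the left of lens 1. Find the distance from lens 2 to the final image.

Lens 1: 1/d_i1 = 1/f₁ − 1/d_o1 = 1/(16.0) − 1/(78.0) = 0.04968, so d_i1 = 20.13 cm.
The intermediate image is 20.13 cm to the right of lens 1, which is 48.1 − (20.13) = 27.97 cm to the left of lens 2, so d_o2 = +27.97 cm.
Lens 2 is diverging, so f₂ = −35.0 cm.
Lens 2: 1/d_i2 = 1/f₂ − 1/d_o2 = 1/(-35.0) − 1/(27.97) = -0.06432, so d_i2 = -15.5 cm.
The final image is virtual, 15.5 cm to the left of lens 2 (overall magnification ≈ -0.14).

15.5 cm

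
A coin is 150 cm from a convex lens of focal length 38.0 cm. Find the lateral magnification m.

m = -0.339

1/d_i = 1/f − 1/d_o = 1/(38.00) − 1/(150) = 0.01965, so d_i = 50.89 cm.
m = −d_i/d_o = −(50.89)/(150) = -0.339.
The image is real, inverted and reduced, on the far side of the lens.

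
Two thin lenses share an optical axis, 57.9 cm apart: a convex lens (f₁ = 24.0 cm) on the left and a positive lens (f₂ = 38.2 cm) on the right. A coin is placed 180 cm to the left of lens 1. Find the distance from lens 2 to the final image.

144 cm

Lens 1: 1/d_i1 = 1/f₁ − 1/d_o1 = 1/(24.0) − 1/(180) = 0.03611, so d_i1 = 27.69 cm.
The intermediate image is 27.69 cm to the right of lens 1, which is 57.9 − (27.69) = 30.21 cm to the left of lens 2, so d_o2 = +30.21 cm.
Lens 2: 1/d_i2 = 1/f₂ − 1/d_o2 = 1/(38.2) − 1/(30.21) = -0.006924, so d_i2 = -144 cm.
The final image is virtual, 144 cm to the left of lens 2 (overall magnification ≈ -0.74).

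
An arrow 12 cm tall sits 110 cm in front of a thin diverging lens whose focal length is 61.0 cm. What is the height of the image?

4.28 cm

For a diverging lens, f = -61.0 cm.
1/d_i = 1/f − 1/d_o = 1/(-61.00) − 1/(110) = -0.02548, so d_i = -39.24 cm.
m = −d_i/d_o = +0.3567.
|h_i| = |m|·h_o = 0.3567 × 12 = 4.28 cm. The image is virtual, upright and reduced, on the same side as the object.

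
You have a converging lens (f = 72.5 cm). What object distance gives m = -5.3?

86.2 cm

m = −d_i/d_o ⇒ d_i = −m·d_o.
1/f = 1/d_o + 1/d_i = 1/d_o − 1/(m·d_o) = (1 − 1/m)/d_o, so d_o = f(1 − 1/m) = (72.50)(1 − 1/(-5.3)) = 86.2 cm.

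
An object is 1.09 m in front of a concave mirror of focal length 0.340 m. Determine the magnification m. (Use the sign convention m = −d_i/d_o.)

1/d_i = 1/f − 1/d_o = 1/(0.3400) − 1/(1.09) = 2.024, so d_i = 0.4941 m.
m = −d_i/d_o = −(0.4941)/(1.09) = -0.453.
The image is real, inverted and reduced, in front of the mirror.

m = -0.453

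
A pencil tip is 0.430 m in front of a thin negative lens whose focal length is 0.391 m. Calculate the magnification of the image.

m = +0.476

For a negative lens, f = -0.391 m.
1/d_i = 1/f − 1/d_o = 1/(-0.3910) − 1/(0.430) = -4.883, so d_i = -0.2048 m.
m = −d_i/d_o = −(-0.2048)/(0.430) = +0.476.
The image is virtual, upright and reduced, on the same side as the object.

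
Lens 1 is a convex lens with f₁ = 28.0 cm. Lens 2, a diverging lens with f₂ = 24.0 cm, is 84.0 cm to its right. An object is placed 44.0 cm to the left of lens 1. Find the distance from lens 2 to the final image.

5.42 cm

Lens 1: 1/d_i1 = 1/f₁ − 1/d_o1 = 1/(28.0) − 1/(44.0) = 0.01299, so d_i1 = 77.00 cm.
The intermediate image is 77.00 cm to the right of lens 1, which is 84.0 − (77.00) = 7.000 cm to the left of lens 2, so d_o2 = +7.000 cm.
Lens 2 is diverging, so f₂ = −24.0 cm.
Lens 2: 1/d_i2 = 1/f₂ − 1/d_o2 = 1/(-24.0) − 1/(7.000) = -0.1845, so d_i2 = -5.42 cm.
The final image is virtual, 5.42 cm to the left of lens 2 (overall magnification ≈ -1.4).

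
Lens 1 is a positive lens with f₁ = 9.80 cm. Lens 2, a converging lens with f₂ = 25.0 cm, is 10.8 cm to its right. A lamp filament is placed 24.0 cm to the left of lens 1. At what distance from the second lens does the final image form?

4.68 cm

Lens 1: 1/d_i1 = 1/f₁ − 1/d_o1 = 1/(9.80) − 1/(24.0) = 0.06037, so d_i1 = 16.56 cm.
The intermediate image is 16.56 cm to the right of lens 1, which lies 5.760 cm to the right of lens 2 — a virtual object — so d_o2 = −5.760 cm.
Lens 2: 1/d_i2 = 1/f₂ − 1/d_o2 = 1/(25.0) − 1/(-5.760) = 0.2136, so d_i2 = 4.68 cm.
The final image is real, 4.68 cm to the right of lens 2 (overall magnification ≈ -0.56).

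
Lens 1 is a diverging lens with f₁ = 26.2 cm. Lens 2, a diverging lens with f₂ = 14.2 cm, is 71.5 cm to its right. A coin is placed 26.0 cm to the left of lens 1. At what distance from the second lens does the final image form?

Lens 1 is diverging, so f₁ = −26.2 cm.
Lens 1: 1/d_i1 = 1/f₁ − 1/d_o1 = 1/(-26.2) − 1/(26.0) = -0.07663, so d_i1 = -13.05 cm.
The intermediate image is 13.05 cm to the left of lens 1 (virtual), which is 71.5 − (-13.05) = 84.55 cm to the left of lens 2, so d_o2 = +84.55 cm.
Lens 2 is diverging, so f₂ = −14.2 cm.
Lens 2: 1/d_i2 = 1/f₂ − 1/d_o2 = 1/(-14.2) − 1/(84.55) = -0.08225, so d_i2 = -12.2 cm.
The final image is virtual, 12.2 cm to the left of lens 2 (overall magnification ≈ 0.072).

12.2 cm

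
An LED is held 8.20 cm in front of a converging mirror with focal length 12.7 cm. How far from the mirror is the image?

23.1 cm

Mirror equation: 1/q = 1/f − 1/p = 1/(12.70) − 1/(8.20) = 0.07874 − 0.1220 = -0.04321, so q = -23.1 cm.
The image is virtual, upright and enlarged, behind the mirror.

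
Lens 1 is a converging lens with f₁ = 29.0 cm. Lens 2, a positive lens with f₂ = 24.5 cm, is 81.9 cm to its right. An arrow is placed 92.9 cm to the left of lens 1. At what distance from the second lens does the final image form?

Lens 1: 1/d_i1 = 1/f₁ − 1/d_o1 = 1/(29.0) − 1/(92.9) = 0.02372, so d_i1 = 42.16 cm.
The intermediate image is 42.16 cm to the right of lens 1, which is 81.9 − (42.16) = 39.74 cm to the left of lens 2, so d_o2 = +39.74 cm.
Lens 2: 1/d_i2 = 1/f₂ − 1/d_o2 = 1/(24.5) − 1/(39.74) = 0.01565, so d_i2 = 63.9 cm.
The final image is real, 63.9 cm to the right of lens 2 (overall magnification ≈ 0.73).

63.9 cm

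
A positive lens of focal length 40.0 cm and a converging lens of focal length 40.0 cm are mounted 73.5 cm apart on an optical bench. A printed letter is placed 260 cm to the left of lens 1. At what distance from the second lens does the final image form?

76.2 cm

Lens 1: 1/d_i1 = 1/f₁ − 1/d_o1 = 1/(40.0) − 1/(260) = 0.02115, so d_i1 = 47.27 cm.
The intermediate image is 47.27 cm to the right of lens 1, which is 73.5 − (47.27) = 26.23 cm to the left of lens 2, so d_o2 = +26.23 cm.
Lens 2: 1/d_i2 = 1/f₂ − 1/d_o2 = 1/(40.0) − 1/(26.23) = -0.01312, so d_i2 = -76.2 cm.
The final image is virtual, 76.2 cm to the left of lens 2 (overall magnification ≈ -0.53).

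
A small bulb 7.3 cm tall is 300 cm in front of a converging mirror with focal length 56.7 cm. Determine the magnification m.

m = -0.233

1/d_i = 1/f − 1/d_o = 1/(56.70) − 1/(300) = 0.01430, so d_i = 69.91 cm.
m = −d_i/d_o = −(69.91)/(300) = -0.233.
The image is real, inverted and reduced, in front of the mirror.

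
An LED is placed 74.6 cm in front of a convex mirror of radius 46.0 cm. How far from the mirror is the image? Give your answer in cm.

17.6 cm

f = R/2 = 46.0/2 = 23.00 cm; for a convex mirror, f = -23.00 cm.
Mirror equation: 1/d_i = 1/f − 1/d_o = 1/(-23.00) − 1/(74.6) = -0.04348 − 0.01340 = -0.05688, so d_i = -17.6 cm.
The image is virtual, upright and reduced, behind the mirror.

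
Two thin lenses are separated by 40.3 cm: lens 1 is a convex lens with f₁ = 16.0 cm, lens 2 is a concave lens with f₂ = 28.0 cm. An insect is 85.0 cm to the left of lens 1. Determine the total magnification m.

m = -0.134

Lens 1: 1/d_i1 = 1/(16.0) − 1/(85.0) = 0.05074, so d_i1 = 19.71 cm; m₁ = −d_i1/d_o1 = -0.2319.
d_o2 = 40.3 − (19.71) = 20.59 cm.
f₂ = −28.0 cm (diverging).
Lens 2: 1/d_i2 = 1/(-28.0) − 1/(20.59) = -0.08428, so d_i2 = -11.86 cm; m₂ = −d_i2/d_o2 = +0.5763.
m = m₁·m₂ = (-0.2319)(+0.5763) = -0.134.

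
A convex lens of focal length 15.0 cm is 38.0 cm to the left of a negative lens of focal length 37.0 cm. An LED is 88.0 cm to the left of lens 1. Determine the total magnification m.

m = -0.134

Lens 1: 1/d_i1 = 1/(15.0) − 1/(88.0) = 0.05530, so d_i1 = 18.08 cm; m₁ = −d_i1/d_o1 = -0.2055.
d_o2 = 38.0 − (18.08) = 19.92 cm.
f₂ = −37.0 cm (diverging).
Lens 2: 1/d_i2 = 1/(-37.0) − 1/(19.92) = -0.07723, so d_i2 = -12.95 cm; m₂ = −d_i2/d_o2 = +0.6500.
m = m₁·m₂ = (-0.2055)(+0.6500) = -0.134.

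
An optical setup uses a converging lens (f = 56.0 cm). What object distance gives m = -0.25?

m = −d_i/d_o ⇒ d_i = −m·d_o.
1/f = 1/d_o + 1/d_i = 1/d_o − 1/(m·d_o) = (1 − 1/m)/d_o, so d_o = f(1 − 1/m) = (56.00)(1 − 1/(-0.25)) = 280 cm.

280 cm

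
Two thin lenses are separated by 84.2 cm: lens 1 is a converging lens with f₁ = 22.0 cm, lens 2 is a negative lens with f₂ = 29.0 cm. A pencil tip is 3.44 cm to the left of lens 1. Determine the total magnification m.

m = +0.293

Lens 1: 1/d_i1 = 1/(22.0) − 1/(3.44) = -0.2452, so d_i1 = -4.078 cm; m₁ = −d_i1/d_o1 = +1.185.
d_o2 = 84.2 − (-4.078) = 88.28 cm.
f₂ = −29.0 cm (diverging).
Lens 2: 1/d_i2 = 1/(-29.0) − 1/(88.28) = -0.04581, so d_i2 = -21.83 cm; m₂ = −d_i2/d_o2 = +0.2473.
m = m₁·m₂ = (+1.185)(+0.2473) = +0.293.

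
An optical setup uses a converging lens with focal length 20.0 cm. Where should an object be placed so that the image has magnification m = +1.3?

m = −d_i/d_o ⇒ d_i = −m·d_o.
1/f = 1/d_o + 1/d_i = 1/d_o − 1/(m·d_o) = (1 − 1/m)/d_o, so d_o = f(1 − 1/m) = (20.00)(1 − 1/(+1.3)) = 4.62 cm.

4.62 cm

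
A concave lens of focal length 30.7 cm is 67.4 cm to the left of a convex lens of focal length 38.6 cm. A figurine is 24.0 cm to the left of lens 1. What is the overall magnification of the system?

f₁ = −30.7 cm (diverging).
Lens 1: 1/d_i1 = 1/(-30.7) − 1/(24.0) = -0.07424, so d_i1 = -13.47 cm; m₁ = −d_i1/d_o1 = +0.5613.
d_o2 = 67.4 − (-13.47) = 80.87 cm.
Lens 2: 1/d_i2 = 1/(38.6) − 1/(80.87) = 0.01354, so d_i2 = 73.85 cm; m₂ = −d_i2/d_o2 = -0.9132.
m = m₁·m₂ = (+0.5613)(-0.9132) = -0.513.

m = -0.513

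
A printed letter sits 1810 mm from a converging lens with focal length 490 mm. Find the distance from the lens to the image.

672 mm

Lens equation: 1/s_i = 1/f − 1/s_o = 1/(490.0) − 1/(1810) = 0.002041 − 0.0005525 = 0.001488, so s_i = 672 mm.
The image is real, inverted and reduced, on the far side of the lens.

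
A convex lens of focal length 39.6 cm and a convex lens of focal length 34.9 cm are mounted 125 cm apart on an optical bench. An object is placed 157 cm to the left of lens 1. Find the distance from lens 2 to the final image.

Lens 1: 1/d_i1 = 1/f₁ − 1/d_o1 = 1/(39.6) − 1/(157) = 0.01888, so d_i1 = 52.96 cm.
The intermediate image is 52.96 cm to the right of lens 1, which is 125 − (52.96) = 72.04 cm to the left of lens 2, so d_o2 = +72.04 cm.
Lens 2: 1/d_i2 = 1/f₂ − 1/d_o2 = 1/(34.9) − 1/(72.04) = 0.01477, so d_i2 = 67.7 cm.
The final image is real, 67.7 cm to the right of lens 2 (overall magnification ≈ 0.32).

67.7 cm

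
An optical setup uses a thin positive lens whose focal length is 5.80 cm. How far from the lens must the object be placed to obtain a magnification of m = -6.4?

m = −d_i/d_o ⇒ d_i = −m·d_o.
1/f = 1/d_o + 1/d_i = 1/d_o − 1/(m·d_o) = (1 − 1/m)/d_o, so d_o = f(1 − 1/m) = (5.800)(1 − 1/(-6.4)) = 6.71 cm.

6.71 cm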